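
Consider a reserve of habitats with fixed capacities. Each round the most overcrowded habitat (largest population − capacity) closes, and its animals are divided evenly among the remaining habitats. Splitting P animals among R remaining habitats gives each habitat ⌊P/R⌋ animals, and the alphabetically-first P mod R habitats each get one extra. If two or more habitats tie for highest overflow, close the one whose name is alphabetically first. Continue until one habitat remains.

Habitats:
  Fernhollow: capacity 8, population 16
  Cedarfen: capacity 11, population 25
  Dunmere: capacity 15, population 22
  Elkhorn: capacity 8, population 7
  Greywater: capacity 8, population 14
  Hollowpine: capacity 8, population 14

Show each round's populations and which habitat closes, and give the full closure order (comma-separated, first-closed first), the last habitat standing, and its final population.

Round 1: Cedarfen=25 Dunmere=22 Elkhorn=7 Fernhollow=16 Greywater=14 Hollowpine=14 → close Cedarfen (overflow 14)
  25÷5 = 5 each, +1 to first 0
Round 2: Dunmere=27 Elkhorn=12 Fernhollow=21 Greywater=19 Hollowpine=19 → close Fernhollow (overflow 13)
  21÷4 = 5 each, +1 to first 1
Round 3: Dunmere=33 Elkhorn=17 Greywater=24 Hollowpine=24 → close Dunmere (overflow 18)
  33÷3 = 11 each, +1 to first 0
Round 4: Elkhorn=28 Greywater=35 Hollowpine=35 → close Greywater (overflow 27)
  35÷2 = 17 each, +1 to first 1
Round 5: Elkhorn=46 Hollowpine=52 → close Hollowpine (overflow 44)
  52÷1 = 52 each, +1 to first 0

Closure order: Cedarfen, Fernhollow, Dunmere, Greywater, Hollowpine
Last habitat: Elkhorn with 98 animals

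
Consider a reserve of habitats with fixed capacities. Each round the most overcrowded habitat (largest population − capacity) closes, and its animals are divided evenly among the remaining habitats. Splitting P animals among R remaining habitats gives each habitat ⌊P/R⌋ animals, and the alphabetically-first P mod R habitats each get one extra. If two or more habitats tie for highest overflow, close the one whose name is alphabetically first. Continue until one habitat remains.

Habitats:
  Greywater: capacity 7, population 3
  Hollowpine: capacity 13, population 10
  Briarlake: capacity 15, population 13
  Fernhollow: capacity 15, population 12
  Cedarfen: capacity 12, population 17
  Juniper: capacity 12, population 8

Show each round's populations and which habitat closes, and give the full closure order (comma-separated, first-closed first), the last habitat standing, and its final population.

Closure order: Cedarfen, Briarlake, Fernhollow, Hollowpine, Greywater
Last habitat: Juniper with 63 animals

Round 1: Briarlake=13 Cedarfen=17 Fernhollow=12 Greywater=3 Hollowpine=10 Juniper=8 → close Cedarfen (overflow 5)
  17÷5 = 3 each, +1 to first 2
Round 2: Briarlake=17 Fernhollow=16 Greywater=6 Hollowpine=13 Juniper=11 → close Briarlake (overflow 2)
  17÷4 = 4 each, +1 to first 1
Round 3: Fernhollow=21 Greywater=10 Hollowpine=17 Juniper=15 → close Fernhollow (overflow 6)
  21÷3 = 7 each, +1 to first 0
Round 4: Greywater=17 Hollowpine=24 Juniper=22 → close Hollowpine (overflow 11)
  24÷2 = 12 each, +1 to first 0
Round 5: Greywater=29 Juniper=34 → close Greywater (overflow 22)
  29÷1 = 29 each, +1 to first 0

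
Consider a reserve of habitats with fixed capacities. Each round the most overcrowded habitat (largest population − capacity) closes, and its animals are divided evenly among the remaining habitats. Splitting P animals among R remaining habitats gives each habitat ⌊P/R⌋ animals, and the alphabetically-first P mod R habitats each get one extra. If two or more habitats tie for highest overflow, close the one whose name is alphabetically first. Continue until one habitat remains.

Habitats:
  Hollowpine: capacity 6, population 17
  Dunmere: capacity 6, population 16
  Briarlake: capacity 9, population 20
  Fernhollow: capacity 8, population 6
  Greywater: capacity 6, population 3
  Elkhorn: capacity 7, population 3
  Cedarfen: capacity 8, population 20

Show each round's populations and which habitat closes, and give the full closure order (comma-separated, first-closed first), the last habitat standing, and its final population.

Closure order: Cedarfen, Briarlake, Dunmere, Hollowpine, Fernhollow, Elkhorn
Last habitat: Greywater with 85 animals

Round 1: Briarlake=20 Cedarfen=20 Dunmere=16 Elkhorn=3 Fernhollow=6 Greywater=3 Hollowpine=17 → close Cedarfen (overflow 12)
  20÷6 = 3 each, +1 to first 2
Round 2: Briarlake=24 Dunmere=20 Elkhorn=6 Fernhollow=9 Greywater=6 Hollowpine=20 → close Briarlake (overflow 15)
  24÷5 = 4 each, +1 to first 4
Round 3: Dunmere=25 Elkhorn=11 Fernhollow=14 Greywater=11 Hollowpine=24 → close Dunmere (overflow 19)
  25÷4 = 6 each, +1 to first 1
Round 4: Elkhorn=18 Fernhollow=20 Greywater=17 Hollowpine=30 → close Hollowpine (overflow 24)
  30÷3 = 10 each, +1 to first 0
Round 5: Elkhorn=28 Fernhollow=30 Greywater=27 → close Fernhollow (overflow 22)
  30÷2 = 15 each, +1 to first 0
Round 6: Elkhorn=43 Greywater=42 → close Elkhorn (overflow 36)
  43÷1 = 43 each, +1 to first 0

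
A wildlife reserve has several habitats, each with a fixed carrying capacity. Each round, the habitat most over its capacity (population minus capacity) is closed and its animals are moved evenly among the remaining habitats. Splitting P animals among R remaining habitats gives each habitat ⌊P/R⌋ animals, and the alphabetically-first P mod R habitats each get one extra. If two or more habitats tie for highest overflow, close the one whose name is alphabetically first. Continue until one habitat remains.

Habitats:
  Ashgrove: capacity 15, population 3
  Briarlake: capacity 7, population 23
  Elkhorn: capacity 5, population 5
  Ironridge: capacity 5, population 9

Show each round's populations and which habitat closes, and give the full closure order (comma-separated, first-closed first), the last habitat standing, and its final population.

Closure order: Briarlake, Ironridge, Elkhorn
Last habitat: Ashgrove with 40 animals

Round 1: Ashgrove=3 Briarlake=23 Elkhorn=5 Ironridge=9 → close Briarlake (overflow 16)
  23÷3 = 7 each, +1 to first 2
Round 2: Ashgrove=11 Elkhorn=13 Ironridge=16 → close Ironridge (overflow 11)
  16÷2 = 8 each, +1 to first 0
Round 3: Ashgrove=19 Elkhorn=21 → close Elkhorn (overflow 16)
  21÷1 = 21 each, +1 to first 0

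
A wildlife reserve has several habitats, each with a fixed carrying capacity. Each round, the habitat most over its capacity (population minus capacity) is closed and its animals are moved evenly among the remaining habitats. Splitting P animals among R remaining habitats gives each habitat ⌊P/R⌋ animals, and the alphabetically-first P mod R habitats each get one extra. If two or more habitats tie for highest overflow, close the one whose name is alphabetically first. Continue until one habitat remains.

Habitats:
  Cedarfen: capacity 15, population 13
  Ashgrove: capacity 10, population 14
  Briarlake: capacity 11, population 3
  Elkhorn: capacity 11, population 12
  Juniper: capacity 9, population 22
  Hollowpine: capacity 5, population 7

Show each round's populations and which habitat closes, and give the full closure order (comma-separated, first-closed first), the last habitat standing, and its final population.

Round 1: Ashgrove=14 Briarlake=3 Cedarfen=13 Elkhorn=12 Hollowpine=7 Juniper=22 → close Juniper (overflow 13)
  22÷5 = 4 each, +1 to first 2
Round 2: Ashgrove=19 Briarlake=8 Cedarfen=17 Elkhorn=16 Hollowpine=11 → close Ashgrove (overflow 9)
  19÷4 = 4 each, +1 to first 3
Round 3: Briarlake=13 Cedarfen=22 Elkhorn=21 Hollowpine=15 → close Elkhorn (overflow 10)
  21÷3 = 7 each, +1 to first 0
Round 4: Briarlake=20 Cedarfen=29 Hollowpine=22 → close Hollowpine (overflow 17)
  22÷2 = 11 each, +1 to first 0
Round 5: Briarlake=31 Cedarfen=40 → close Cedarfen (overflow 25)
  40÷1 = 40 each, +1 to first 0

Closure order: Juniper, Ashgrove, Elkhorn, Hollowpine, Cedarfen
Last habitat: Briarlake with 71 animals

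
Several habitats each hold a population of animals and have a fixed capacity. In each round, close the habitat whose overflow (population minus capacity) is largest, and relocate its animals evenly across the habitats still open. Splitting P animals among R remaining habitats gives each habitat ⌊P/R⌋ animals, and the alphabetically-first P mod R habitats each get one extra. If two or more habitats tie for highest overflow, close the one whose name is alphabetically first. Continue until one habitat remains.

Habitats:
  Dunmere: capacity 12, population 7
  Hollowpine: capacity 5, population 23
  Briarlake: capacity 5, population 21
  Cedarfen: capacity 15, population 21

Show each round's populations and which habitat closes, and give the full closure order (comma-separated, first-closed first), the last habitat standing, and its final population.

Closure order: Hollowpine, Briarlake, Cedarfen
Last habitat: Dunmere with 72 animals

Round 1: Briarlake=21 Cedarfen=21 Dunmere=7 Hollowpine=23 → close Hollowpine (overflow 18)
  23÷3 = 7 each, +1 to first 2
Round 2: Briarlake=29 Cedarfen=29 Dunmere=14 → close Briarlake (overflow 24)
  29÷2 = 14 each, +1 to first 1
Round 3: Cedarfen=44 Dunmere=28 → close Cedarfen (overflow 29)
  44÷1 = 44 each, +1 to first 0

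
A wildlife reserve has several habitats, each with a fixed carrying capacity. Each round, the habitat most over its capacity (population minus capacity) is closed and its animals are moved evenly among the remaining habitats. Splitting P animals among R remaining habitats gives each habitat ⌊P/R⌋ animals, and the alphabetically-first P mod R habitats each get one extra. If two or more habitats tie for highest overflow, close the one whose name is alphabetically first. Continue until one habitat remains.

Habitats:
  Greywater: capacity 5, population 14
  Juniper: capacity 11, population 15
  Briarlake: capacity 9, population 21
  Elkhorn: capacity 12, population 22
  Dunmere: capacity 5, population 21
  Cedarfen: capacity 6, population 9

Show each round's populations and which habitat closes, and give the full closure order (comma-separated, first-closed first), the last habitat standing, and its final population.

Round 1: Briarlake=21 Cedarfen=9 Dunmere=21 Elkhorn=22 Greywater=14 Juniper=15 → close Dunmere (overflow 16)
  21÷5 = 4 each, +1 to first 1
Round 2: Briarlake=26 Cedarfen=13 Elkhorn=26 Greywater=18 Juniper=19 → close Briarlake (overflow 17)
  26÷4 = 6 each, +1 to first 2
Round 3: Cedarfen=20 Elkhorn=33 Greywater=24 Juniper=25 → close Elkhorn (overflow 21)
  33÷3 = 11 each, +1 to first 0
Round 4: Cedarfen=31 Greywater=35 Juniper=36 → close Greywater (overflow 30)
  35÷2 = 17 each, +1 to first 1
Round 5: Cedarfen=49 Juniper=53 → close Cedarfen (overflow 43)
  49÷1 = 49 each, +1 to first 0

Closure order: Dunmere, Briarlake, Elkhorn, Greywater, Cedarfen
Last habitat: Juniper with 102 animals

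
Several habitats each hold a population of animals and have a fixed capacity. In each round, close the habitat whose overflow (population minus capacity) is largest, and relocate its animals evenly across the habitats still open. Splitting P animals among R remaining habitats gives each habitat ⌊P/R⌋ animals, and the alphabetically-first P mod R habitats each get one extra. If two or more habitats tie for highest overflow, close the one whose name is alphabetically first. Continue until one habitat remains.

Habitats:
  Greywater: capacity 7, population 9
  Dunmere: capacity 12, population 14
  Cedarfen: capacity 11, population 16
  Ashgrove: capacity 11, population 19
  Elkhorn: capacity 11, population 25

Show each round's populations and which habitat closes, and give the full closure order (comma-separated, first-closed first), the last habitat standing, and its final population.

Round 1: Ashgrove=19 Cedarfen=16 Dunmere=14 Elkhorn=25 Greywater=9 → close Elkhorn (overflow 14)
  25÷4 = 6 each, +1 to first 1
Round 2: Ashgrove=26 Cedarfen=22 Dunmere=20 Greywater=15 → close Ashgrove (overflow 15)
  26÷3 = 8 each, +1 to first 2
Round 3: Cedarfen=31 Dunmere=29 Greywater=23 → close Cedarfen (overflow 20)
  31÷2 = 15 each, +1 to first 1
Round 4: Dunmere=45 Greywater=38 → close Dunmere (overflow 33)
  45÷1 = 45 each, +1 to first 0

Closure order: Elkhorn, Ashgrove, Cedarfen, Dunmere
Last habitat: Greywater with 83 animals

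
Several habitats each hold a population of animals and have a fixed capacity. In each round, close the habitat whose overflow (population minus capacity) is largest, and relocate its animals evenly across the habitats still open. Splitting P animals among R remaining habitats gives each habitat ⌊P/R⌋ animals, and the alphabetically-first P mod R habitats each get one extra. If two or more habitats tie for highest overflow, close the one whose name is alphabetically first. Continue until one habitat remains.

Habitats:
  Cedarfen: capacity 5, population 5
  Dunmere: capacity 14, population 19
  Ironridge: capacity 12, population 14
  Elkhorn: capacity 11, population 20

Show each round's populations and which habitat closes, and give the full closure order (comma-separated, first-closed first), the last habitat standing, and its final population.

Round 1: Cedarfen=5 Dunmere=19 Elkhorn=20 Ironridge=14 → close Elkhorn (overflow 9)
  20÷3 = 6 each, +1 to first 2
Round 2: Cedarfen=12 Dunmere=26 Ironridge=20 → close Dunmere (overflow 12)
  26÷2 = 13 each, +1 to first 0
Round 3: Cedarfen=25 Ironridge=33 → close Ironridge (overflow 21)
  33÷1 = 33 each, +1 to first 0

Closure order: Elkhorn, Dunmere, Ironridge
Last habitat: Cedarfen with 58 animals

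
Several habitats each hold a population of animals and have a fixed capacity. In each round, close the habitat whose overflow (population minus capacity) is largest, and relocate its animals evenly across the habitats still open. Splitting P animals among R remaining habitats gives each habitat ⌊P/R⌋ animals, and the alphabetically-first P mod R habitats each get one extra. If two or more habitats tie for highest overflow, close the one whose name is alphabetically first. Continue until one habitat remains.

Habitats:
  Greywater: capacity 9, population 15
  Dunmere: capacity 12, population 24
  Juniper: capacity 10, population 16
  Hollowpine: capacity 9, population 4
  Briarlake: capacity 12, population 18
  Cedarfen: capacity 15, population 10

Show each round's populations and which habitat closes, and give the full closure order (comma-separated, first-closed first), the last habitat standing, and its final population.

Closure order: Dunmere, Briarlake, Greywater, Juniper, Cedarfen
Last habitat: Hollowpine with 87 animals

Round 1: Briarlake=18 Cedarfen=10 Dunmere=24 Greywater=15 Hollowpine=4 Juniper=16 → close Dunmere (overflow 12)
  24÷5 = 4 each, +1 to first 4
Round 2: Briarlake=23 Cedarfen=15 Greywater=20 Hollowpine=9 Juniper=20 → close Briarlake (overflow 11)
  23÷4 = 5 each, +1 to first 3
Round 3: Cedarfen=21 Greywater=26 Hollowpine=15 Juniper=25 → close Greywater (overflow 17)
  26÷3 = 8 each, +1 to first 2
Round 4: Cedarfen=30 Hollowpine=24 Juniper=33 → close Juniper (overflow 23)
  33÷2 = 16 each, +1 to first 1
Round 5: Cedarfen=47 Hollowpine=40 → close Cedarfen (overflow 32)
  47÷1 = 47 each, +1 to first 0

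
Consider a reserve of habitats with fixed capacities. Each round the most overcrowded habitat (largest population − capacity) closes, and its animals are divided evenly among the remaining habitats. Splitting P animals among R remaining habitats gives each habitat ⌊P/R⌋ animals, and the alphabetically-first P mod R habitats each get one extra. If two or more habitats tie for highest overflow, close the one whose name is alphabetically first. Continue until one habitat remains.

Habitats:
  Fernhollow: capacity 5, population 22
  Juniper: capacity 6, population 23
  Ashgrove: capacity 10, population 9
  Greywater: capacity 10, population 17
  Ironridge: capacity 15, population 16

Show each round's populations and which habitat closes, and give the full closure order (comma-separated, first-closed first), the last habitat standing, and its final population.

Closure order: Fernhollow, Juniper, Greywater, Ashgrove
Last habitat: Ironridge with 87 animals

Round 1: Ashgrove=9 Fernhollow=22 Greywater=17 Ironridge=16 Juniper=23 → close Fernhollow (overflow 17)
  22÷4 = 5 each, +1 to first 2
Round 2: Ashgrove=15 Greywater=23 Ironridge=21 Juniper=28 → close Juniper (overflow 22)
  28÷3 = 9 each, +1 to first 1
Round 3: Ashgrove=25 Greywater=32 Ironridge=30 → close Greywater (overflow 22)
  32÷2 = 16 each, +1 to first 0
Round 4: Ashgrove=41 Ironridge=46 → close Ashgrove (overflow 31)
  41÷1 = 41 each, +1 to first 0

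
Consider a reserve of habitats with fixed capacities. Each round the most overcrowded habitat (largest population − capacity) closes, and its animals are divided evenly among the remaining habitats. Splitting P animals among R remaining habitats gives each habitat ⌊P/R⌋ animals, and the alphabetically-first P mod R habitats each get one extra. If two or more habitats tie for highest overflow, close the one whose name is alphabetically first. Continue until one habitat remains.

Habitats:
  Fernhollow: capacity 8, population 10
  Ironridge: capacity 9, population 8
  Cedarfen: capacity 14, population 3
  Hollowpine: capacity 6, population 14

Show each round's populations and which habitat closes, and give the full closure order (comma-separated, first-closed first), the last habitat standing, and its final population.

Closure order: Hollowpine, Fernhollow, Ironridge
Last habitat: Cedarfen with 35 animals

Round 1: Cedarfen=3 Fernhollow=10 Hollowpine=14 Ironridge=8 → close Hollowpine (overflow 8)
  14÷3 = 4 each, +1 to first 2
Round 2: Cedarfen=8 Fernhollow=15 Ironridge=12 → close Fernhollow (overflow 7)
  15÷2 = 7 each, +1 to first 1
Round 3: Cedarfen=16 Ironridge=19 → close Ironridge (overflow 10)
  19÷1 = 19 each, +1 to first 0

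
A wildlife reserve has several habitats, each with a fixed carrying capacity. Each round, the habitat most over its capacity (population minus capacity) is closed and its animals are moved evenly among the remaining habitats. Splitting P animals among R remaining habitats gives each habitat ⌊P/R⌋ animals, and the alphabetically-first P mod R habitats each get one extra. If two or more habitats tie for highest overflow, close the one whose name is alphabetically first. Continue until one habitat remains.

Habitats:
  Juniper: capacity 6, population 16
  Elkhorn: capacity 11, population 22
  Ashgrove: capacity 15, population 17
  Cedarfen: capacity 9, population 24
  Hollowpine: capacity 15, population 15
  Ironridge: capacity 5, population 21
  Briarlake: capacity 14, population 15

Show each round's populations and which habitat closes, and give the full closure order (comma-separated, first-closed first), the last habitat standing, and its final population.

Closure order: Ironridge, Cedarfen, Elkhorn, Juniper, Ashgrove, Briarlake
Last habitat: Hollowpine with 130 animals

Round 1: Ashgrove=17 Briarlake=15 Cedarfen=24 Elkhorn=22 Hollowpine=15 Ironridge=21 Juniper=16 → close Ironridge (overflow 16)
  21÷6 = 3 each, +1 to first 3
Round 2: Ashgrove=21 Briarlake=19 Cedarfen=28 Elkhorn=25 Hollowpine=18 Juniper=19 → close Cedarfen (overflow 19)
  28÷5 = 5 each, +1 to first 3
Round 3: Ashgrove=27 Briarlake=25 Elkhorn=31 Hollowpine=23 Juniper=24 → close Elkhorn (overflow 20)
  31÷4 = 7 each, +1 to first 3
Round 4: Ashgrove=35 Briarlake=33 Hollowpine=31 Juniper=31 → close Juniper (overflow 25)
  31÷3 = 10 each, +1 to first 1
Round 5: Ashgrove=46 Briarlake=43 Hollowpine=41 → close Ashgrove (overflow 31)
  46÷2 = 23 each, +1 to first 0
Round 6: Briarlake=66 Hollowpine=64 → close Briarlake (overflow 52)
  66÷1 = 66 each, +1 to first 0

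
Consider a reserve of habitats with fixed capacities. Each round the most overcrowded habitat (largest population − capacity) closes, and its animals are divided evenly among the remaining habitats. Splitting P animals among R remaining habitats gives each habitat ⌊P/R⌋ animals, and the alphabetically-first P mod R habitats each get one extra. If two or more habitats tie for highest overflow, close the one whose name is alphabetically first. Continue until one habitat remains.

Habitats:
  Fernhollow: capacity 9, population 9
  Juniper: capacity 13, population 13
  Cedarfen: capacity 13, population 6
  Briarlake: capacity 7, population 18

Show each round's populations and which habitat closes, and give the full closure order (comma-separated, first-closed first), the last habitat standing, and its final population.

Closure order: Briarlake, Fernhollow, Juniper
Last habitat: Cedarfen with 46 animals

Round 1: Briarlake=18 Cedarfen=6 Fernhollow=9 Juniper=13 → close Briarlake (overflow 11)
  18÷3 = 6 each, +1 to first 0
Round 2: Cedarfen=12 Fernhollow=15 Juniper=19 → close Fernhollow (overflow 6)
  15÷2 = 7 each, +1 to first 1
Round 3: Cedarfen=20 Juniper=26 → close Juniper (overflow 13)
  26÷1 = 26 each, +1 to first 0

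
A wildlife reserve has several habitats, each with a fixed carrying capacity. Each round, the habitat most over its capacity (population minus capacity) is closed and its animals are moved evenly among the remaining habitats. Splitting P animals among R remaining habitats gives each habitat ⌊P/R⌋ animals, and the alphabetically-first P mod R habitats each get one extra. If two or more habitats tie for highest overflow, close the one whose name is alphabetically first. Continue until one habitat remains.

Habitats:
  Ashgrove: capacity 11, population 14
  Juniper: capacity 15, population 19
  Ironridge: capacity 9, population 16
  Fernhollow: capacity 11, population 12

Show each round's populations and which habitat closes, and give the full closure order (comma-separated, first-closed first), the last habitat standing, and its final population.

Round 1: Ashgrove=14 Fernhollow=12 Ironridge=16 Juniper=19 → close Ironridge (overflow 7)
  16÷3 = 5 each, +1 to first 1
Round 2: Ashgrove=20 Fernhollow=17 Juniper=24 → close Ashgrove (overflow 9)
  20÷2 = 10 each, +1 to first 0
Round 3: Fernhollow=27 Juniper=34 → close Juniper (overflow 19)
  34÷1 = 34 each, +1 to first 0

Closure order: Ironridge, Ashgrove, Juniper
Last habitat: Fernhollow with 61 animals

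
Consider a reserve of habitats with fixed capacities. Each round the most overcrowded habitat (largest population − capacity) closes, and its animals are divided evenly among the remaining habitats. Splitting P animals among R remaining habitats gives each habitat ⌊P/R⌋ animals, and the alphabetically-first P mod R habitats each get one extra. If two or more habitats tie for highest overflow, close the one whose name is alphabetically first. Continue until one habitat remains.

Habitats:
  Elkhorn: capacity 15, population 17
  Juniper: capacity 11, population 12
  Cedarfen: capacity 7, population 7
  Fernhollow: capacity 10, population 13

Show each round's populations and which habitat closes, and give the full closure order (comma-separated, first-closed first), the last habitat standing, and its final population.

Closure order: Fernhollow, Elkhorn, Cedarfen
Last habitat: Juniper with 49 animals

Round 1: Cedarfen=7 Elkhorn=17 Fernhollow=13 Juniper=12 → close Fernhollow (overflow 3)
  13÷3 = 4 each, +1 to first 1
Round 2: Cedarfen=12 Elkhorn=21 Juniper=16 → close Elkhorn (overflow 6)
  21÷2 = 10 each, +1 to first 1
Round 3: Cedarfen=23 Juniper=26 → close Cedarfen (overflow 16)
  23÷1 = 23 each, +1 to first 0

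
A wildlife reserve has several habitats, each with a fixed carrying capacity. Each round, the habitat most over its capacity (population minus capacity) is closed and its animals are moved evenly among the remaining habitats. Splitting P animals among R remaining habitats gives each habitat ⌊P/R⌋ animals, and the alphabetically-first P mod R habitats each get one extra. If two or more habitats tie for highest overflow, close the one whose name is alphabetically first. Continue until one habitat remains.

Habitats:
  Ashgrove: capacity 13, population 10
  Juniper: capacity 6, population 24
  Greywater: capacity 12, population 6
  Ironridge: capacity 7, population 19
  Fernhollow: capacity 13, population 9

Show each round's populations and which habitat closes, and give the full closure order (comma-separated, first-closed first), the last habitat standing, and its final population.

Closure order: Juniper, Ironridge, Ashgrove, Fernhollow
Last habitat: Greywater with 68 animals

Round 1: Ashgrove=10 Fernhollow=9 Greywater=6 Ironridge=19 Juniper=24 → close Juniper (overflow 18)
  24÷4 = 6 each, +1 to first 0
Round 2: Ashgrove=16 Fernhollow=15 Greywater=12 Ironridge=25 → close Ironridge (overflow 18)
  25÷3 = 8 each, +1 to first 1
Round 3: Ashgrove=25 Fernhollow=23 Greywater=20 → close Ashgrove (overflow 12)
  25÷2 = 12 each, +1 to first 1
Round 4: Fernhollow=36 Greywater=32 → close Fernhollow (overflow 23)
  36÷1 = 36 each, +1 to first 0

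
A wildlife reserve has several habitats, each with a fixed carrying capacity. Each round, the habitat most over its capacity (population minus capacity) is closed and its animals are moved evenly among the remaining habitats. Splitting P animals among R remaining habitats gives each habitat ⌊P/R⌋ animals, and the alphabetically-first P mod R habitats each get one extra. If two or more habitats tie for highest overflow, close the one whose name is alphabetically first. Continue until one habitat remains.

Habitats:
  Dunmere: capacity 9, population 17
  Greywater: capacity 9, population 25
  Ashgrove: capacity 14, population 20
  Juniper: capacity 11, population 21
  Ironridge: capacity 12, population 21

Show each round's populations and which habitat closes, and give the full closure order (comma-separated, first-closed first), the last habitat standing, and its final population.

Closure order: Greywater, Juniper, Ironridge, Dunmere
Last habitat: Ashgrove with 104 animals

Round 1: Ashgrove=20 Dunmere=17 Greywater=25 Ironridge=21 Juniper=21 → close Greywater (overflow 16)
  25÷4 = 6 each, +1 to first 1
Round 2: Ashgrove=27 Dunmere=23 Ironridge=27 Juniper=27 → close Juniper (overflow 16)
  27÷3 = 9 each, +1 to first 0
Round 3: Ashgrove=36 Dunmere=32 Ironridge=36 → close Ironridge (overflow 24)
  36÷2 = 18 each, +1 to first 0
Round 4: Ashgrove=54 Dunmere=50 → close Dunmere (overflow 41)
  50÷1 = 50 each, +1 to first 0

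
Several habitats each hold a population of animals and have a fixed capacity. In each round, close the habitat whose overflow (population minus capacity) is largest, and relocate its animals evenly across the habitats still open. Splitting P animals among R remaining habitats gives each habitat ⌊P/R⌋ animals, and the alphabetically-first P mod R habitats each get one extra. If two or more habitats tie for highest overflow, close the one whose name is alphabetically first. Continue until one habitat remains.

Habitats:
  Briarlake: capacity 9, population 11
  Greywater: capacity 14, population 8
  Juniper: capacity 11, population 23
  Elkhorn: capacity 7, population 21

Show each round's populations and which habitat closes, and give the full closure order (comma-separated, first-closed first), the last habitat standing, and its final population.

Closure order: Elkhorn, Juniper, Briarlake
Last habitat: Greywater with 63 animals

Round 1: Briarlake=11 Elkhorn=21 Greywater=8 Juniper=23 → close Elkhorn (overflow 14)
  21÷3 = 7 each, +1 to first 0
Round 2: Briarlake=18 Greywater=15 Juniper=30 → close Juniper (overflow 19)
  30÷2 = 15 each, +1 to first 0
Round 3: Briarlake=33 Greywater=30 → close Briarlake (overflow 24)
  33÷1 = 33 each, +1 to first 0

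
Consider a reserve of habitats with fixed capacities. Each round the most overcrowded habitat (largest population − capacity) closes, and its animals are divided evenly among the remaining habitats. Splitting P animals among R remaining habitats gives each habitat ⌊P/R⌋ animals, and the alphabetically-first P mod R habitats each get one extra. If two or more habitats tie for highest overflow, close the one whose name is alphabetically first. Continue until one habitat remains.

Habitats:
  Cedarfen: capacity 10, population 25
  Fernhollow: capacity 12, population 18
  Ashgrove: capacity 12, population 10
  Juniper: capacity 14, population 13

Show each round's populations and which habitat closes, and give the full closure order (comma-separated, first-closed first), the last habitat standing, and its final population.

Closure order: Cedarfen, Fernhollow, Ashgrove
Last habitat: Juniper with 66 animals

Round 1: Ashgrove=10 Cedarfen=25 Fernhollow=18 Juniper=13 → close Cedarfen (overflow 15)
  25÷3 = 8 each, +1 to first 1
Round 2: Ashgrove=19 Fernhollow=26 Juniper=21 → close Fernhollow (overflow 14)
  26÷2 = 13 each, +1 to first 0
Round 3: Ashgrove=32 Juniper=34 → close Ashgrove (overflow 20)
  32÷1 = 32 each, +1 to first 0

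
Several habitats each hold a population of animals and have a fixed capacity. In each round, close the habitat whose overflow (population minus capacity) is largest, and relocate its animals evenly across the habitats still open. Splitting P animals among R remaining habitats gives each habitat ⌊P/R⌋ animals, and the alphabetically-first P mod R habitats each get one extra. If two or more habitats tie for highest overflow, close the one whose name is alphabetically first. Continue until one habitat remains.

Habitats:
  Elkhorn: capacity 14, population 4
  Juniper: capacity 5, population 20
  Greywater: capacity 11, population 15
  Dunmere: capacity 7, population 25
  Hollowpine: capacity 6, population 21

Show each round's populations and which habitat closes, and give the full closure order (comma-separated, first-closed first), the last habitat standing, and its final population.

Round 1: Dunmere=25 Elkhorn=4 Greywater=15 Hollowpine=21 Juniper=20 → close Dunmere (overflow 18)
  25÷4 = 6 each, +1 to first 1
Round 2: Elkhorn=11 Greywater=21 Hollowpine=27 Juniper=26 → close Hollowpine (overflow 21)
  27÷3 = 9 each, +1 to first 0
Round 3: Elkhorn=20 Greywater=30 Juniper=35 → close Juniper (overflow 30)
  35÷2 = 17 each, +1 to first 1
Round 4: Elkhorn=38 Greywater=47 → close Greywater (overflow 36)
  47÷1 = 47 each, +1 to first 0

Closure order: Dunmere, Hollowpine, Juniper, Greywater
Last habitat: Elkhorn with 85 animals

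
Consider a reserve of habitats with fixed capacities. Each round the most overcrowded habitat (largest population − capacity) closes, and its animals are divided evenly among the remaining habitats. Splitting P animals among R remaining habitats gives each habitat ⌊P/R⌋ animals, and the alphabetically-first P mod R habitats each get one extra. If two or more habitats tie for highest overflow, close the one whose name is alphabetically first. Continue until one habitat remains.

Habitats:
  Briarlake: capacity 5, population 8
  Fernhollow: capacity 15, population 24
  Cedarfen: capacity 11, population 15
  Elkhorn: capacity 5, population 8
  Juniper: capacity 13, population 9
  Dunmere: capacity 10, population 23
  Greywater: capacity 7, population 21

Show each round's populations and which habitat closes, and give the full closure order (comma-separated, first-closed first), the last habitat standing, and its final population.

Round 1: Briarlake=8 Cedarfen=15 Dunmere=23 Elkhorn=8 Fernhollow=24 Greywater=21 Juniper=9 → close Greywater (overflow 14)
  21÷6 = 3 each, +1 to first 3
Round 2: Briarlake=12 Cedarfen=19 Dunmere=27 Elkhorn=11 Fernhollow=27 Juniper=12 → close Dunmere (overflow 17)
  27÷5 = 5 each, +1 to first 2
Round 3: Briarlake=18 Cedarfen=25 Elkhorn=16 Fernhollow=32 Juniper=17 → close Fernhollow (overflow 17)
  32÷4 = 8 each, +1 to first 0
Round 4: Briarlake=26 Cedarfen=33 Elkhorn=24 Juniper=25 → close Cedarfen (overflow 22)
  33÷3 = 11 each, +1 to first 0
Round 5: Briarlake=37 Elkhorn=35 Juniper=36 → close Briarlake (overflow 32)
  37÷2 = 18 each, +1 to first 1
Round 6: Elkhorn=54 Juniper=54 → close Elkhorn (overflow 49)
  54÷1 = 54 each, +1 to first 0

Closure order: Greywater, Dunmere, Fernhollow, Cedarfen, Briarlake, Elkhorn
Last habitat: Juniper with 108 animals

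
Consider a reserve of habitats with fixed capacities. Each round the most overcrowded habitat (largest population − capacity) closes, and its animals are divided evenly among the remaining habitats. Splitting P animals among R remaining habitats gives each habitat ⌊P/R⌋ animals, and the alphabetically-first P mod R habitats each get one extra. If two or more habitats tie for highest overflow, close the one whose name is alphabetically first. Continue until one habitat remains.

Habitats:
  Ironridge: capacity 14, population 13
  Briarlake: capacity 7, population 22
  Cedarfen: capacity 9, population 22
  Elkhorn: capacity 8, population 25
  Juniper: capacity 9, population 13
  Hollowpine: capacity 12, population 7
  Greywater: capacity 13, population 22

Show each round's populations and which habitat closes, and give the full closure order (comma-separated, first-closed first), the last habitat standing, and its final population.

Round 1: Briarlake=22 Cedarfen=22 Elkhorn=25 Greywater=22 Hollowpine=7 Ironridge=13 Juniper=13 → close Elkhorn (overflow 17)
  25÷6 = 4 each, +1 to first 1
Round 2: Briarlake=27 Cedarfen=26 Greywater=26 Hollowpine=11 Ironridge=17 Juniper=17 → close Briarlake (overflow 20)
  27÷5 = 5 each, +1 to first 2
Round 3: Cedarfen=32 Greywater=32 Hollowpine=16 Ironridge=22 Juniper=22 → close Cedarfen (overflow 23)
  32÷4 = 8 each, +1 to first 0
Round 4: Greywater=40 Hollowpine=24 Ironridge=30 Juniper=30 → close Greywater (overflow 27)
  40÷3 = 13 each, +1 to first 1
Round 5: Hollowpine=38 Ironridge=43 Juniper=43 → close Juniper (overflow 34)
  43÷2 = 21 each, +1 to first 1
Round 6: Hollowpine=60 Ironridge=64 → close Ironridge (overflow 50)
  64÷1 = 64 each, +1 to first 0

Closure order: Elkhorn, Briarlake, Cedarfen, Greywater, Juniper, Ironridge
Last habitat: Hollowpine with 124 animals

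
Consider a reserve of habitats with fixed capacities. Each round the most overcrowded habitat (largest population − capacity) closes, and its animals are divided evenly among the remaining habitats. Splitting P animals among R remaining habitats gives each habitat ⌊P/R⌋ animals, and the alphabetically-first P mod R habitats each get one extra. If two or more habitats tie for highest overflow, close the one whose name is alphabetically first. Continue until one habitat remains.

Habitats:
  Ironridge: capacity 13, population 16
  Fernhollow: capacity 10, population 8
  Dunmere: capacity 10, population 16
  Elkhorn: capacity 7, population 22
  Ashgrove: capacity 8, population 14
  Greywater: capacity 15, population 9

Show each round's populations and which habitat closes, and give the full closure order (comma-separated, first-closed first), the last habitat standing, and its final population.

Closure order: Elkhorn, Ashgrove, Dunmere, Ironridge, Fernhollow
Last habitat: Greywater with 85 animals

Round 1: Ashgrove=14 Dunmere=16 Elkhorn=22 Fernhollow=8 Greywater=9 Ironridge=16 → close Elkhorn (overflow 15)
  22÷5 = 4 each, +1 to first 2
Round 2: Ashgrove=19 Dunmere=21 Fernhollow=12 Greywater=13 Ironridge=20 → close Ashgrove (overflow 11)
  19÷4 = 4 each, +1 to first 3
Round 3: Dunmere=26 Fernhollow=17 Greywater=18 Ironridge=24 → close Dunmere (overflow 16)
  26÷3 = 8 each, +1 to first 2
Round 4: Fernhollow=26 Greywater=27 Ironridge=32 → close Ironridge (overflow 19)
  32÷2 = 16 each, +1 to first 0
Round 5: Fernhollow=42 Greywater=43 → close Fernhollow (overflow 32)
  42÷1 = 42 each, +1 to first 0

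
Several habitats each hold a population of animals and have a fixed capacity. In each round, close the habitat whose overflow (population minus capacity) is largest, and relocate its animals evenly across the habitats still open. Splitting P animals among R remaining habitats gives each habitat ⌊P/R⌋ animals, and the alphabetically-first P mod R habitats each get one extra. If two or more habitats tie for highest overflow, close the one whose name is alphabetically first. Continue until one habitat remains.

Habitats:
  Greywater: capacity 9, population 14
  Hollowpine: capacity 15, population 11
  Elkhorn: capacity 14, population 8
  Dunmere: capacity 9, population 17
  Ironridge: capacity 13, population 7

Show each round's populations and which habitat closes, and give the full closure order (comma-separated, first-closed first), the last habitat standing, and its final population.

Closure order: Dunmere, Greywater, Hollowpine, Elkhorn
Last habitat: Ironridge with 57 animals

Round 1: Dunmere=17 Elkhorn=8 Greywater=14 Hollowpine=11 Ironridge=7 → close Dunmere (overflow 8)
  17÷4 = 4 each, +1 to first 1
Round 2: Elkhorn=13 Greywater=18 Hollowpine=15 Ironridge=11 → close Greywater (overflow 9)
  18÷3 = 6 each, +1 to first 0
Round 3: Elkhorn=19 Hollowpine=21 Ironridge=17 → close Hollowpine (overflow 6)
  21÷2 = 10 each, +1 to first 1
Round 4: Elkhorn=30 Ironridge=27 → close Elkhorn (overflow 16)
  30÷1 = 30 each, +1 to first 0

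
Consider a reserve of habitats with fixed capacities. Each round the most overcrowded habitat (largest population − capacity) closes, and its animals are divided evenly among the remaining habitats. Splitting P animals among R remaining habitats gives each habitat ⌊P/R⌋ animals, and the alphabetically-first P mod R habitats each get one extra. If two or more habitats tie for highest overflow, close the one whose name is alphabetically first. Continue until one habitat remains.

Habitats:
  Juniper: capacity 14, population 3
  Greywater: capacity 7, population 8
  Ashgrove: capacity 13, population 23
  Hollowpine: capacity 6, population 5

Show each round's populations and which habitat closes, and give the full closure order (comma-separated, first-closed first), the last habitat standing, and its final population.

Round 1: Ashgrove=23 Greywater=8 Hollowpine=5 Juniper=3 → close Ashgrove (overflow 10)
  23÷3 = 7 each, +1 to first 2
Round 2: Greywater=16 Hollowpine=13 Juniper=10 → close Greywater (overflow 9)
  16÷2 = 8 each, +1 to first 0
Round 3: Hollowpine=21 Juniper=18 → close Hollowpine (overflow 15)
  21÷1 = 21 each, +1 to first 0

Closure order: Ashgrove, Greywater, Hollowpine
Last habitat: Juniper with 39 animals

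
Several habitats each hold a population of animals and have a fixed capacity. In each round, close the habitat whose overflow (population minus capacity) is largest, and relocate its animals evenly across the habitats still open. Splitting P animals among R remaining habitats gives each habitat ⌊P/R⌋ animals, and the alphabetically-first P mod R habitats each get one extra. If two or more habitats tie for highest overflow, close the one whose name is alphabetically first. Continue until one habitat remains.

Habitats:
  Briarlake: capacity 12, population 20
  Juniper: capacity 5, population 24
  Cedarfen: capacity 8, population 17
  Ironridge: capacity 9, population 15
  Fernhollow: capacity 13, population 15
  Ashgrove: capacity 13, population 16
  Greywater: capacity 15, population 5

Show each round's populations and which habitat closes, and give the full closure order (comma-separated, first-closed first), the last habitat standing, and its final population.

Closure order: Juniper, Cedarfen, Briarlake, Ironridge, Ashgrove, Fernhollow
Last habitat: Greywater with 112 animals

Round 1: Ashgrove=16 Briarlake=20 Cedarfen=17 Fernhollow=15 Greywater=5 Ironridge=15 Juniper=24 → close Juniper (overflow 19)
  24÷6 = 4 each, +1 to first 0
Round 2: Ashgrove=20 Briarlake=24 Cedarfen=21 Fernhollow=19 Greywater=9 Ironridge=19 → close Cedarfen (overflow 13)
  21÷5 = 4 each, +1 to first 1
Round 3: Ashgrove=25 Briarlake=28 Fernhollow=23 Greywater=13 Ironridge=23 → close Briarlake (overflow 16)
  28÷4 = 7 each, +1 to first 0
Round 4: Ashgrove=32 Fernhollow=30 Greywater=20 Ironridge=30 → close Ironridge (overflow 21)
  30÷3 = 10 each, +1 to first 0
Round 5: Ashgrove=42 Fernhollow=40 Greywater=30 → close Ashgrove (overflow 29)
  42÷2 = 21 each, +1 to first 0
Round 6: Fernhollow=61 Greywater=51 → close Fernhollow (overflow 48)
  61÷1 = 61 each, +1 to first 0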